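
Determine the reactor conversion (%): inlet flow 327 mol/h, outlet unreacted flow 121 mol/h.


X = (F_in - F_out) / F_in * 100
Moles reacted = 327 - 121 = 206
X = 206 / 327 * 100
= 0.6300 * 100
= 63.00 %

63.00 %


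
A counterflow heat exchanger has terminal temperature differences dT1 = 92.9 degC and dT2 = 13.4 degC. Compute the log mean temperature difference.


LMTD = (dT1 - dT2) / ln(dT1/dT2)
= (92.9 - 13.4) / ln(92.9 / 13.4) = 79.5 / 1.93627 = 41.06

41.06 degC


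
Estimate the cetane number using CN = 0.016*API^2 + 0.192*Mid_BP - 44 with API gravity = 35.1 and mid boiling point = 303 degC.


CN = 0.016 * 35.1^2 + 0.192 * 303 - 44
CN = 19.71216 + 58.176 - 44 = 33.88816

33.88816


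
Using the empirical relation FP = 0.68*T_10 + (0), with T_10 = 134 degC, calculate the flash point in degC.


FP = 0.68 * 134 + (0) = 91.12

91.12 degC


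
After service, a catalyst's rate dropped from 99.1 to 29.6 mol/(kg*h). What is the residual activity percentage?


Activity (%) = (rate_used / rate_fresh) * 100
rate_used = 29.6, rate_fresh = 99.1
= (29.6 / 99.1) * 100
= 0.2987 * 100 = 29.87

29.87 %


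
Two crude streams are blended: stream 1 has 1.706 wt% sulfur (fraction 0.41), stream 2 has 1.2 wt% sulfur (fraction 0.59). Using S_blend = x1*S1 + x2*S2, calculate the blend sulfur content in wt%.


Linear sulfur blending: S_blend = x1*S1 + x2*S2
Contribution 1: 0.41 * 1.706 = 0.69946 wt%
Contribution 2: 0.59 * 1.2 = 0.708 wt%
S_blend = 0.69946 + 0.708 = 1.40746

1.40746 wt%


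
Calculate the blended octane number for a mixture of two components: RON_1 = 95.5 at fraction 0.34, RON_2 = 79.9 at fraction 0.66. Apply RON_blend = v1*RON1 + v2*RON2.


Linear blending: RON_blend = sum(vi * RONi)
Contribution 1: 0.34 * 95.5 = 32.47
Contribution 2: 0.66 * 79.9 = 52.734
RON_blend = 32.47 + 52.734 = 85.204

85.204


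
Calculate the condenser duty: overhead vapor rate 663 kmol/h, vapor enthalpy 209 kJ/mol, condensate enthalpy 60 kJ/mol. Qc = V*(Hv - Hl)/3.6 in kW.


Qc = 663 * (209 - 60) / 3.6 = 663 * 149 / 3.6 = 27440

27440 kW


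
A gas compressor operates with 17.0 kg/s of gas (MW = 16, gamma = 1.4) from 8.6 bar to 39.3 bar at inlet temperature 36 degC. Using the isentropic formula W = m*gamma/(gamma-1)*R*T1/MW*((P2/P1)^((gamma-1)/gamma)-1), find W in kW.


Isentropic work: W = m*(gamma/(gamma-1))*(R*T1/MW)*((P2/P1)^((gamma-1)/gamma) - 1)
T1 = 36 + 273.15 = 309.15 K
Pressure ratio = 39.3 / 8.6 = 4.56977
Exponent = (1.4 - 1)/1.4 = 0.285714
(P2/P1)^exp - 1 = 4.56977^0.285714 - 1 = 0.543622
W = 17.0 * 1.4 / 0.4 * 8.314 * 309.15 / 16 * 0.543622 = 5196

5196 kW


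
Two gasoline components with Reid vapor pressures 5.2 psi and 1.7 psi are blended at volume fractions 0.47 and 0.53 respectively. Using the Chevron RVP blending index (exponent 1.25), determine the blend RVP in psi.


Chevron index: RVP_blend = (sum xi*RVPi^1.25)^(1/1.25)
RVP^1.25 terms: 0.47 * 5.2^1.25 + 0.53 * 1.7^1.25 = 4.71946
RVP_blend = 4.71946^(1/1.25) = 3.460

3.460 psi


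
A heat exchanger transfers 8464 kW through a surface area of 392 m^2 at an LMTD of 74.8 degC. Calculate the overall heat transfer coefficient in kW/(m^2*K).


From Q = U*A*LMTD, U = Q / (A * LMTD)
U = 8464 / (392 * 74.8) = 8464 / 29321.6 = 0.2887

0.2887 kW/(m^2*K)


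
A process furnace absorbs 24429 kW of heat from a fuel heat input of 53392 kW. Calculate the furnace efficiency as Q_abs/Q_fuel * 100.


Furnace efficiency = Q_absorbed / Q_fuel * 100
= 24429 / 53392 * 100 = 45.75

45.75 %


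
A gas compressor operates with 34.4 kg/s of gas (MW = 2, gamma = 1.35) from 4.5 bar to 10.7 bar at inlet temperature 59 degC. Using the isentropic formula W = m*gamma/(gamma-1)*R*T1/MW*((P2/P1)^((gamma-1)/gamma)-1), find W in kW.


Isentropic work: W = m*(gamma/(gamma-1))*(R*T1/MW)*((P2/P1)^((gamma-1)/gamma) - 1)
T1 = 59 + 273.15 = 332.15 K
Pressure ratio = 10.7 / 4.5 = 2.37778
Exponent = (1.35 - 1)/1.35 = 0.259259
(P2/P1)^exp - 1 = 2.37778^0.259259 - 1 = 0.251774
W = 34.4 * 1.35 / 0.35 * 8.314 * 332.15 / 2 * 0.251774 = 46130

46130 kW


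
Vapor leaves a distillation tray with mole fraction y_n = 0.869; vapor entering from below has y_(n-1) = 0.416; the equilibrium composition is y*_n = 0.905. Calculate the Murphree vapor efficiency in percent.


Murphree vapor efficiency: EMV = (y_n - y_(n-1)) / (y*_n - y_(n-1)) * 100
EMV = (0.869 - 0.416) / (0.905 - 0.416) * 100 = 0.453 / 0.489 * 100 = 92.64

92.64 %


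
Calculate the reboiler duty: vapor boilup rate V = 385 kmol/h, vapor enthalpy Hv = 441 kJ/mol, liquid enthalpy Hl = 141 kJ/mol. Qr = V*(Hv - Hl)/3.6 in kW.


Qr = 385 * (441 - 141) / 3.6 = 385 * 300 / 3.6 = 32080

32080 kW


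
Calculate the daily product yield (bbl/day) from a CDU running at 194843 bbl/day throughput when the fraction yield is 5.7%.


Crude throughput = 194843 bbl/day
Fraction yield = 5.7%
yield = throughput * fraction / 100
yield = 194843 * 5.7 / 100 = 11106.051

11106.051 bbl/day


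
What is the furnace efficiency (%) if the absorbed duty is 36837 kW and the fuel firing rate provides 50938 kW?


Furnace efficiency = Q_absorbed / Q_fuel * 100
= 36837 / 50938 * 100 = 72.32

72.32 %


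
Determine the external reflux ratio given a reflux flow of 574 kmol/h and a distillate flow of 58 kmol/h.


Reflux ratio definition: R = L / D (liquid returned / distillate withdrawn)
L = 574 kmol/h, D = 58 kmol/h
R = 574 / 58 = 9.897

9.897


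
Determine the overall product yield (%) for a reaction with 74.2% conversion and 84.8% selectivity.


Overall yield = conversion (%) * selectivity (%) / 100
Conversion = 74.2%, Selectivity = 84.8%
Y = 74.2 * 84.8 / 100
= 62.9216 %

62.9216 %


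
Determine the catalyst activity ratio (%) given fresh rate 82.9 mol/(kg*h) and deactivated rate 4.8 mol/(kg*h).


Activity (%) = (rate_used / rate_fresh) * 100
rate_used = 4.8, rate_fresh = 82.9
= (4.8 / 82.9) * 100
= 0.05790 * 100 = 5.790

5.790 %


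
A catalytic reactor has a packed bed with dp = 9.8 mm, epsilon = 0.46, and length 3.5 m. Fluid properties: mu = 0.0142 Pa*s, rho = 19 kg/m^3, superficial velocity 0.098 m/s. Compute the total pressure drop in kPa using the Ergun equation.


dp = 9.8 mm = 0.0098 m
Viscous term = 150*0.0142*0.098*(1-0.46)^2 / (0.0098^2*0.46^3) = 6511.3
Inertial term = 1.75*19*0.098^2*(1-0.46) / (0.0098*0.46^3) = 180.775
dP/L = 6511.3 + 180.775 = 6692.07 Pa/m
dP = 6692.07 * 3.5 / 1000 = 23.42 kPa

23.42 kPa


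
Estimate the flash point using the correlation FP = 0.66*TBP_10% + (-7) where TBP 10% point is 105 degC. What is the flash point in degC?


FP = 0.66 * 105 + (-7) = 62.3

62.3 degC


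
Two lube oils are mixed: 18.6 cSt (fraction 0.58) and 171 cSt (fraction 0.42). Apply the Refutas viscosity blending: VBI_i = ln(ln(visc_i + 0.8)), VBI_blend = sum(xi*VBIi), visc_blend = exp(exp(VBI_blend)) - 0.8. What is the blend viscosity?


Refutas method: VBN_i = 14.534*ln(ln(visc_i + 0.8)) + 10.975, blended linearly by mass fraction; since VBN is linear in VBI_i = ln(ln(visc_i + 0.8)) and the fractions sum to 1, blend VBI directly: visc = exp(exp(VBI_blend)) - 0.8
VBI_1 = ln(ln(18.6 + 0.8)) = 1.08697
VBI_2 = ln(ln(171 + 0.8)) = 1.63828
VBI_blend = 0.58 * 1.08697 + 0.42 * 1.63828 = 1.31852
visc_blend = exp(exp(1.31852)) - 0.8 = 41.21

41.21 cSt


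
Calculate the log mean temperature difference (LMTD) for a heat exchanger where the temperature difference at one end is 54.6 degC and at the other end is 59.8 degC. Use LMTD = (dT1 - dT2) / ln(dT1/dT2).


LMTD = (dT1 - dT2) / ln(dT1/dT2)
= (54.6 - 59.8) / ln(54.6 / 59.8) = -5.2 / -0.0909718 = 57.16

57.16 degC


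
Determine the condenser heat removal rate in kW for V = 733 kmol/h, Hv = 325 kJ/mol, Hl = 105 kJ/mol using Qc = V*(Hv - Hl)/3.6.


Qc = 733 * (325 - 105) / 3.6 = 733 * 220 / 3.6 = 44790

44790 kW


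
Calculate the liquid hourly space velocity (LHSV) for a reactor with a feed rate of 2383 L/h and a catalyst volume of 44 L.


LHSV = volumetric feed rate / catalyst volume
= 2383 L/h / 44 L
= 54.16 h^-1

54.16 h^-1


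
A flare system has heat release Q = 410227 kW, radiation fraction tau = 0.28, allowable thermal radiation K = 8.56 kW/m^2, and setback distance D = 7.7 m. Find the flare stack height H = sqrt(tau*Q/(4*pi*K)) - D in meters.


tau*Q/(4*pi*K) = 0.28 * 410227 / (4 * pi * 8.56) = 1067.82
sqrt(1067.82) = 32.6775
H = 32.6775 - 7.7 = 24.98

24.98 m


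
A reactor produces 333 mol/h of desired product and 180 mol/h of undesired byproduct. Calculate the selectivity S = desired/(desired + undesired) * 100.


Selectivity = desired / (desired + undesired) * 100
Total products = 333 + 180 = 513 mol/h
S = 333 / 513 * 100
= 0.6491 * 100
= 64.91 %

64.91 %


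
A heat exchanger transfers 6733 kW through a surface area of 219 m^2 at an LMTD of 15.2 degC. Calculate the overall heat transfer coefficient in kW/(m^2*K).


From Q = U*A*LMTD, U = Q / (A * LMTD)
U = 6733 / (219 * 15.2) = 6733 / 3328.8 = 2.023

2.023 kW/(m^2*K)


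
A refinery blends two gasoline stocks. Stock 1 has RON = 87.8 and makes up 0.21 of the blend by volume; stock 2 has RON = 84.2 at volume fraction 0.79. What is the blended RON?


Linear blending: RON_blend = sum(vi * RONi)
Contribution 1: 0.21 * 87.8 = 18.438
Contribution 2: 0.79 * 84.2 = 66.518
RON_blend = 18.438 + 66.518 = 84.956

84.956


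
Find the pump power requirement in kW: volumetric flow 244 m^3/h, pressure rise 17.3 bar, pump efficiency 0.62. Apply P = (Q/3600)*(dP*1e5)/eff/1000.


Q = 244 / 3600 = 0.0677778 m^3/s
P = 0.0677778 * (17.3 * 1e5) / 0.62 / 1000 = 189.1

189.1 kW


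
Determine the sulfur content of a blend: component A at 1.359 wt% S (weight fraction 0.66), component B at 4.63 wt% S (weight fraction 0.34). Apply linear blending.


Linear sulfur blending: S_blend = x1*S1 + x2*S2
Contribution 1: 0.66 * 1.359 = 0.89694 wt%
Contribution 2: 0.34 * 4.63 = 1.5742 wt%
S_blend = 0.89694 + 1.5742 = 2.47114

2.47114 wt%


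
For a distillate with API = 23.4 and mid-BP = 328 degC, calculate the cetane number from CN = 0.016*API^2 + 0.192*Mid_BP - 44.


CN = 0.016 * 23.4^2 + 0.192 * 328 - 44
CN = 8.76096 + 62.976 - 44 = 27.73696

27.73696


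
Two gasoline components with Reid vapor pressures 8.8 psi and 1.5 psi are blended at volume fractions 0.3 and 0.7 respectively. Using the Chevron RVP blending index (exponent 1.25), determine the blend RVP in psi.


Chevron index: RVP_blend = (sum xi*RVPi^1.25)^(1/1.25)
RVP^1.25 terms: 0.3 * 8.8^1.25 + 0.7 * 1.5^1.25 = 5.70901
RVP_blend = 5.70901^(1/1.25) = 4.029

4.029 psi


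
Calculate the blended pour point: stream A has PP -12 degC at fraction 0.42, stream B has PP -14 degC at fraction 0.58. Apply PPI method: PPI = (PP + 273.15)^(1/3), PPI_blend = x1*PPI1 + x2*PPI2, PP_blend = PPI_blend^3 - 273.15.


PPI_1 = (-12 + 273.15)^(1/3) = 6.391901
PPI_2 = (-14 + 273.15)^(1/3) = 6.375541
PPI_blend = 0.42 * 6.391901 + 0.58 * 6.375541 = 6.382412
PP_blend = 6.382412^3 - 273.15 = 259.9887 - 273.15 = -13.16

-13.16 degC


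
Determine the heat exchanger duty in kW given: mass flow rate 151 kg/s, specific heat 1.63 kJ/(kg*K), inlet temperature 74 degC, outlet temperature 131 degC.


Q = m_dot * cp * delta_T
delta_T = 131 - 74 = 57 K
Q = 151 * 1.63 * 57
= 246.13 * 57
= 14029.41 kW

14029.41 kW


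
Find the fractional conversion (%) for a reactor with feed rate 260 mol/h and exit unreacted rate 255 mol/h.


X = (F_in - F_out) / F_in * 100
Moles reacted = 260 - 255 = 5
X = 5 / 260 * 100
= 0.01923 * 100
= 1.923 %

1.923 %


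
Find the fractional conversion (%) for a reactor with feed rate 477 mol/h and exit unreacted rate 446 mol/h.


X = (F_in - F_out) / F_in * 100
Moles reacted = 477 - 446 = 31
X = 31 / 477 * 100
= 0.06499 * 100
= 6.499 %

6.499 %


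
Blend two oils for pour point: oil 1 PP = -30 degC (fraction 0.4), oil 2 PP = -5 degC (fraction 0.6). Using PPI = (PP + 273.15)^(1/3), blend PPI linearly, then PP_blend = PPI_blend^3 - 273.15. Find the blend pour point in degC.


PPI_1 = (-30 + 273.15)^(1/3) = 6.241535
PPI_2 = (-5 + 273.15)^(1/3) = 6.448508
PPI_blend = 0.4 * 6.241535 + 0.6 * 6.448508 = 6.365719
PP_blend = 6.365719^3 - 273.15 = 257.9541 - 273.15 = -15.2

-15.2 degC


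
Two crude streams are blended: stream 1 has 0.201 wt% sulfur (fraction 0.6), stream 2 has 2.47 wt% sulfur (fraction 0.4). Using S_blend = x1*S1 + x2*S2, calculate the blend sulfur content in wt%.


Linear sulfur blending: S_blend = x1*S1 + x2*S2
Contribution 1: 0.6 * 0.201 = 0.1206 wt%
Contribution 2: 0.4 * 2.47 = 0.988 wt%
S_blend = 0.1206 + 0.988 = 1.1086

1.1086 wt%


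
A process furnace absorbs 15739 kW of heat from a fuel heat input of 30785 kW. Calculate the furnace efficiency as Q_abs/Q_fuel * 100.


Furnace efficiency = Q_absorbed / Q_fuel * 100
= 15739 / 30785 * 100 = 51.13

51.13 %


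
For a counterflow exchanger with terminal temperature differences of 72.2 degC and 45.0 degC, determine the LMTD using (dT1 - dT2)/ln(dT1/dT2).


LMTD = (dT1 - dT2) / ln(dT1/dT2)
= (72.2 - 45.0) / ln(72.2 / 45.0) = 27.2 / 0.472778 = 57.53

57.53 degC


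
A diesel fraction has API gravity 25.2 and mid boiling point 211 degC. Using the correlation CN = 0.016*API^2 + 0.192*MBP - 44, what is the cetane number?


CN = 0.016 * 25.2^2 + 0.192 * 211 - 44
CN = 10.16064 + 40.512 - 44 = 6.67264

6.67264


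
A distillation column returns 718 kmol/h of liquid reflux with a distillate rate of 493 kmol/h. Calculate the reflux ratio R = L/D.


Reflux ratio definition: R = L / D (liquid returned / distillate withdrawn)
L = 718 kmol/h, D = 493 kmol/h
R = 718 / 493 = 1.456

1.456


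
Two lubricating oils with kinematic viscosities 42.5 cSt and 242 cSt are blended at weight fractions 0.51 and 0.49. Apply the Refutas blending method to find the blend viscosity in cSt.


Refutas method: VBN_i = 14.534*ln(ln(visc_i + 0.8)) + 10.975, blended linearly by mass fraction; since VBN is linear in VBI_i = ln(ln(visc_i + 0.8)) and the fractions sum to 1, blend VBI directly: visc = exp(exp(VBI_blend)) - 0.8
VBI_1 = ln(ln(42.5 + 0.8)) = 1.32658
VBI_2 = ln(ln(242 + 0.8)) = 1.70334
VBI_blend = 0.51 * 1.32658 + 0.49 * 1.70334 = 1.51119
visc_blend = exp(exp(1.51119)) - 0.8 = 92.16

92.16 cSt


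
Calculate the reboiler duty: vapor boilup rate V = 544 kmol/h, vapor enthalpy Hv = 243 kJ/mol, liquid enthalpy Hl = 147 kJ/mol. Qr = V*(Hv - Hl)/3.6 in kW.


Qr = 544 * (243 - 147) / 3.6 = 544 * 96 / 3.6 = 14510

14510 kW


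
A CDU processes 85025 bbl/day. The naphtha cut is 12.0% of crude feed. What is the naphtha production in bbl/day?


Crude throughput = 85025 bbl/day
Fraction yield = 12.0%
yield = throughput * fraction / 100
yield = 85025 * 12.0 / 100 = 10203

10203 bbl/day


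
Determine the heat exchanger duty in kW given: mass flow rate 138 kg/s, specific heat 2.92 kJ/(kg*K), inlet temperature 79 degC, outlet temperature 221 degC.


Q = m_dot * cp * delta_T
delta_T = 221 - 79 = 142 K
Q = 138 * 2.92 * 142
= 402.96 * 142
= 57220.32 kW

57220.32 kW


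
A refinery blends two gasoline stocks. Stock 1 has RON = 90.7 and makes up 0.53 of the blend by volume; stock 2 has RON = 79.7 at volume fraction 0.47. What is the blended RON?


Linear blending: RON_blend = sum(vi * RONi)
Contribution 1: 0.53 * 90.7 = 48.071
Contribution 2: 0.47 * 79.7 = 37.459
RON_blend = 48.071 + 37.459 = 85.53

85.53


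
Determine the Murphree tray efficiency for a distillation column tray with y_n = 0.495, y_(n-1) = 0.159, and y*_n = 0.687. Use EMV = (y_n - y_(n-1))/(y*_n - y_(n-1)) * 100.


Murphree vapor efficiency: EMV = (y_n - y_(n-1)) / (y*_n - y_(n-1)) * 100
EMV = (0.495 - 0.159) / (0.687 - 0.159) * 100 = 0.336 / 0.528 * 100 = 63.64

63.64 %


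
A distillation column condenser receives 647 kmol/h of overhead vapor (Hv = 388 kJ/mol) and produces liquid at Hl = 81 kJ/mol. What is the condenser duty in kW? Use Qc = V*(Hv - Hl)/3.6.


Qc = 647 * (388 - 81) / 3.6 = 647 * 307 / 3.6 = 55170

55170 kW


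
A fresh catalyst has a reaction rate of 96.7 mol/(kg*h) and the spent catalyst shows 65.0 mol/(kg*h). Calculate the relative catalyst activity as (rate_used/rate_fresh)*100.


Activity (%) = (rate_used / rate_fresh) * 100
rate_used = 65.0, rate_fresh = 96.7
= (65.0 / 96.7) * 100
= 0.6722 * 100 = 67.22

67.22 %


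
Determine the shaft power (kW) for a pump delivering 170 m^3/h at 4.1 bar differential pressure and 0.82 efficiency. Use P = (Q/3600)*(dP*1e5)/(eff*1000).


Q = 170 / 3600 = 0.0472222 m^3/s
P = 0.0472222 * (4.1 * 1e5) / 0.82 / 1000 = 23.61

23.61 kW


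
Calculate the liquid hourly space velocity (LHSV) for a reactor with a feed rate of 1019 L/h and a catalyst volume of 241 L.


LHSV = volumetric feed rate / catalyst volume
= 1019 L/h / 241 L
= 4.228 h^-1

4.228 h^-1


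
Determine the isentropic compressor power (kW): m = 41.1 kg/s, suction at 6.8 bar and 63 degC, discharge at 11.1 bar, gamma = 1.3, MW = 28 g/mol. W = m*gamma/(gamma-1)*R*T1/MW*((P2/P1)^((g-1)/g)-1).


Isentropic work: W = m*(gamma/(gamma-1))*(R*T1/MW)*((P2/P1)^((gamma-1)/gamma) - 1)
T1 = 63 + 273.15 = 336.15 K
Pressure ratio = 11.1 / 6.8 = 1.63235
Exponent = (1.3 - 1)/1.3 = 0.230769
(P2/P1)^exp - 1 = 1.63235^0.230769 - 1 = 0.119723
W = 41.1 * 1.3 / 0.3 * 8.314 * 336.15 / 28 * 0.119723 = 2128

2128 kW


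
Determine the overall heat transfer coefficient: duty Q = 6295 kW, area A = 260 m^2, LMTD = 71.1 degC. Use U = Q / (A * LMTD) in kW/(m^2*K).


From Q = U*A*LMTD, U = Q / (A * LMTD)
U = 6295 / (260 * 71.1) = 6295 / 18486 = 0.3405

0.3405 kW/(m^2*K)


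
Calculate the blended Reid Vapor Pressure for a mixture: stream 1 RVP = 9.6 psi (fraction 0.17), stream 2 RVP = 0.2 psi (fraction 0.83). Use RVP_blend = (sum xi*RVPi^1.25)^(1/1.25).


Chevron index: RVP_blend = (sum xi*RVPi^1.25)^(1/1.25)
RVP^1.25 terms: 0.17 * 9.6^1.25 + 0.83 * 0.2^1.25 = 2.9837
RVP_blend = 2.9837^(1/1.25) = 2.398

2.398 psi


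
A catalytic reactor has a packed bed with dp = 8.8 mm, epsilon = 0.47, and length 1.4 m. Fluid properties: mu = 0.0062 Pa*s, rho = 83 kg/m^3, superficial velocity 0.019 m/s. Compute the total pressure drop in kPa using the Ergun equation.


dp = 8.8 mm = 0.0088 m
Viscous term = 150*0.0062*0.019*(1-0.47)^2 / (0.0088^2*0.47^3) = 617.347
Inertial term = 1.75*83*0.019^2*(1-0.47) / (0.0088*0.47^3) = 30.4175
dP/L = 617.347 + 30.4175 = 647.764 Pa/m
dP = 647.764 * 1.4 / 1000 = 0.9069 kPa

0.9069 kPa


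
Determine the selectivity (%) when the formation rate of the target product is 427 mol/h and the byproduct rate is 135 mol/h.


Selectivity = desired / (desired + undesired) * 100
Total products = 427 + 135 = 562 mol/h
S = 427 / 562 * 100
= 0.7598 * 100
= 75.98 %

75.98 %


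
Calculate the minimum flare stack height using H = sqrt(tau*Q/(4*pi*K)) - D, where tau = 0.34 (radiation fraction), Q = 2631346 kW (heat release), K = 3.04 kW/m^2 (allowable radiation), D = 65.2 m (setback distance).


tau*Q/(4*pi*K) = 0.34 * 2631346 / (4 * pi * 3.04) = 23419.3
sqrt(23419.3) = 153.034
H = 153.034 - 65.2 = 87.83

87.83 m


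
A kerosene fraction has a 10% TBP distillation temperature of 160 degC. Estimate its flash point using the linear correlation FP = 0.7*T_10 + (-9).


FP = 0.7 * 160 + (-9) = 103

103 degC


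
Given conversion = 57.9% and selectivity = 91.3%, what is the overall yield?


Overall yield = conversion (%) * selectivity (%) / 100
Conversion = 57.9%, Selectivity = 91.3%
Y = 57.9 * 91.3 / 100
= 52.8627 %

52.8627 %


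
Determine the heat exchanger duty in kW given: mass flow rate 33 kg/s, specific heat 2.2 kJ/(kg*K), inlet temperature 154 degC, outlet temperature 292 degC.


Q = m_dot * cp * delta_T
delta_T = 292 - 154 = 138 K
Q = 33 * 2.2 * 138
= 72.6 * 138
= 10018.8 kW

10018.8 kW


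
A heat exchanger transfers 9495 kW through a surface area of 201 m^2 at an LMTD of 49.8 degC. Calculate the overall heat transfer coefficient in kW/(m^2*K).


From Q = U*A*LMTD, U = Q / (A * LMTD)
U = 9495 / (201 * 49.8) = 9495 / 10009.8 = 0.9486

0.9486 kW/(m^2*K)


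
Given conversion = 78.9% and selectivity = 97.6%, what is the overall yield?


Overall yield = conversion (%) * selectivity (%) / 100
Conversion = 78.9%, Selectivity = 97.6%
Y = 78.9 * 97.6 / 100
= 77.0064 %

77.0064 %


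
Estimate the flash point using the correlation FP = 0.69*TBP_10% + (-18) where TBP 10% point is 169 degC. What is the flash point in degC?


FP = 0.69 * 169 + (-18) = 98.61

98.61 degC


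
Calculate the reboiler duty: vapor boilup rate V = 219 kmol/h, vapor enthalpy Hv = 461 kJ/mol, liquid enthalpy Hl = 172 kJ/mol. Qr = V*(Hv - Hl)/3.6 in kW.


Qr = 219 * (461 - 172) / 3.6 = 219 * 289 / 3.6 = 17580

17580 kW


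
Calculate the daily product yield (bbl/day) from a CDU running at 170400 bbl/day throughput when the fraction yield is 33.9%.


Crude throughput = 170400 bbl/day
Fraction yield = 33.9%
yield = throughput * fraction / 100
yield = 170400 * 33.9 / 100 = 57765.6

57765.6 bbl/day


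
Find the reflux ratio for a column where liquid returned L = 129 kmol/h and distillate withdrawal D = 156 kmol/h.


Reflux ratio definition: R = L / D (liquid returned / distillate withdrawn)
L = 129 kmol/h, D = 156 kmol/h
R = 129 / 156 = 0.8269

0.8269


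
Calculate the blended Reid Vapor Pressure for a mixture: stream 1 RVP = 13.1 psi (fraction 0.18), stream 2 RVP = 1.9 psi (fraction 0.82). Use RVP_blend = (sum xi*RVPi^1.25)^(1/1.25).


Chevron index: RVP_blend = (sum xi*RVPi^1.25)^(1/1.25)
RVP^1.25 terms: 0.18 * 13.1^1.25 + 0.82 * 1.9^1.25 = 6.3152
RVP_blend = 6.3152^(1/1.25) = 4.368

4.368 psi


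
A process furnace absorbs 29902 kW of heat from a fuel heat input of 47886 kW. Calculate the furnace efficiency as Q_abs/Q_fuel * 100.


Furnace efficiency = Q_absorbed / Q_fuel * 100
= 29902 / 47886 * 100 = 62.44

62.44 %


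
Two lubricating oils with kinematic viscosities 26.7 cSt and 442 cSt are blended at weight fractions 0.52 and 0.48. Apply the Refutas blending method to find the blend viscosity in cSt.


Refutas method: VBN_i = 14.534*ln(ln(visc_i + 0.8)) + 10.975, blended linearly by mass fraction; since VBN is linear in VBI_i = ln(ln(visc_i + 0.8)) and the fractions sum to 1, blend VBI directly: visc = exp(exp(VBI_blend)) - 0.8
VBI_1 = ln(ln(26.7 + 0.8)) = 1.19821
VBI_2 = ln(ln(442 + 0.8)) = 1.80716
VBI_blend = 0.52 * 1.19821 + 0.48 * 1.80716 = 1.49051
visc_blend = exp(exp(1.49051)) - 0.8 = 83.92

83.92 cSt


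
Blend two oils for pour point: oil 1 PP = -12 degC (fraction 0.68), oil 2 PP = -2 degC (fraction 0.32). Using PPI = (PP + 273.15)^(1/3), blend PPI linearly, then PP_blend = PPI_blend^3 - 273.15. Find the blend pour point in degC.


PPI_1 = (-12 + 273.15)^(1/3) = 6.391901
PPI_2 = (-2 + 273.15)^(1/3) = 6.472467
PPI_blend = 0.68 * 6.391901 + 0.32 * 6.472467 = 6.417682
PP_blend = 6.417682^3 - 273.15 = 264.3228 - 273.15 = -8.83

-8.83 degC


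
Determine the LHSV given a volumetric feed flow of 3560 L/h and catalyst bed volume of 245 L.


LHSV = volumetric feed rate / catalyst volume
= 3560 L/h / 245 L
= 14.53 h^-1

14.53 h^-1


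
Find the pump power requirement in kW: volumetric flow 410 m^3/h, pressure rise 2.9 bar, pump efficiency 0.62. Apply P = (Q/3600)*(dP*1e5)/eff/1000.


Q = 410 / 3600 = 0.113889 m^3/s
P = 0.113889 * (2.9 * 1e5) / 0.62 / 1000 = 53.27

53.27 kW


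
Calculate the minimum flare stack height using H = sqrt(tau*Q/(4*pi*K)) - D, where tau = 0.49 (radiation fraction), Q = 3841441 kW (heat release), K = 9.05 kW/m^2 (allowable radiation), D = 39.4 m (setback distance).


tau*Q/(4*pi*K) = 0.49 * 3841441 / (4 * pi * 9.05) = 16551.3
sqrt(16551.3) = 128.652
H = 128.652 - 39.4 = 89.25

89.25 m


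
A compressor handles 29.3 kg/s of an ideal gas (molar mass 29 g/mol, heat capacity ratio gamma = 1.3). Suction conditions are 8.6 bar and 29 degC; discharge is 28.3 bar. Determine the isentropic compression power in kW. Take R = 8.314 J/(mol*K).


Isentropic work: W = m*(gamma/(gamma-1))*(R*T1/MW)*((P2/P1)^((gamma-1)/gamma) - 1)
T1 = 29 + 273.15 = 302.15 K
Pressure ratio = 28.3 / 8.6 = 3.2907
Exponent = (1.3 - 1)/1.3 = 0.230769
(P2/P1)^exp - 1 = 3.2907^0.230769 - 1 = 0.316358
W = 29.3 * 1.3 / 0.3 * 8.314 * 302.15 / 29 * 0.316358 = 3479

3479 kW


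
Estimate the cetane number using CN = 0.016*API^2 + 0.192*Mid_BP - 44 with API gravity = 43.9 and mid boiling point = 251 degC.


CN = 0.016 * 43.9^2 + 0.192 * 251 - 44
CN = 30.83536 + 48.192 - 44 = 35.02736

35.02736


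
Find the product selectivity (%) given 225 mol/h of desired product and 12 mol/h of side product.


Selectivity = desired / (desired + undesired) * 100
Total products = 225 + 12 = 237 mol/h
S = 225 / 237 * 100
= 0.9494 * 100
= 94.94 %

94.94 %


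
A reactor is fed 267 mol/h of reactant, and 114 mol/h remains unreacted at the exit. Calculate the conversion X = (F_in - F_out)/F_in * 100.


X = (F_in - F_out) / F_in * 100
Moles reacted = 267 - 114 = 153
X = 153 / 267 * 100
= 0.5730 * 100
= 57.30 %

57.30 %


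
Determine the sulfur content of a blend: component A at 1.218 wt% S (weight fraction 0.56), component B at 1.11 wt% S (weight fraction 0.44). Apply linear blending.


Linear sulfur blending: S_blend = x1*S1 + x2*S2
Contribution 1: 0.56 * 1.218 = 0.68208 wt%
Contribution 2: 0.44 * 1.11 = 0.4884 wt%
S_blend = 0.68208 + 0.4884 = 1.17048

1.17048 wt%


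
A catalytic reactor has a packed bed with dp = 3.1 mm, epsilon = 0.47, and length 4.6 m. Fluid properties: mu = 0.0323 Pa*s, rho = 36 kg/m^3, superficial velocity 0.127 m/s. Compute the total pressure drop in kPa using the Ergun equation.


dp = 3.1 mm = 0.0031 m
Viscous term = 150*0.0323*0.127*(1-0.47)^2 / (0.0031^2*0.47^3) = 173234
Inertial term = 1.75*36*0.127^2*(1-0.47) / (0.0031*0.47^3) = 1673.28
dP/L = 173234 + 1673.28 = 174907 Pa/m
dP = 174907 * 4.6 / 1000 = 804.6 kPa

804.6 kPa


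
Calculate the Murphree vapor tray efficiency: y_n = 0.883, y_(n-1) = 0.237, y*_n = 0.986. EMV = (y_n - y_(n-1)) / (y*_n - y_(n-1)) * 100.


Murphree vapor efficiency: EMV = (y_n - y_(n-1)) / (y*_n - y_(n-1)) * 100
EMV = (0.883 - 0.237) / (0.986 - 0.237) * 100 = 0.646 / 0.749 * 100 = 86.25

86.25 %


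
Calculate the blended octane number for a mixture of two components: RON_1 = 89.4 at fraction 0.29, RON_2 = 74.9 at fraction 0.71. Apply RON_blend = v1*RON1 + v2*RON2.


Linear blending: RON_blend = sum(vi * RONi)
Contribution 1: 0.29 * 89.4 = 25.926
Contribution 2: 0.71 * 74.9 = 53.179
RON_blend = 25.926 + 53.179 = 79.105

79.105


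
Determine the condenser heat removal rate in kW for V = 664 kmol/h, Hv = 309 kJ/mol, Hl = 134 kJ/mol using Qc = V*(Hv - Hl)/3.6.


Qc = 664 * (309 - 134) / 3.6 = 664 * 175 / 3.6 = 32280

32280 kW


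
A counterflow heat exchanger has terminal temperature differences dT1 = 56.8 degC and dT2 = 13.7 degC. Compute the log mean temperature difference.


LMTD = (dT1 - dT2) / ln(dT1/dT2)
= (56.8 - 13.7) / ln(56.8 / 13.7) = 43.1 / 1.42214 = 30.31

30.31 degC


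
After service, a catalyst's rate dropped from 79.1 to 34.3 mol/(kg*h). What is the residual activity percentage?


Activity (%) = (rate_used / rate_fresh) * 100
rate_used = 34.3, rate_fresh = 79.1
= (34.3 / 79.1) * 100
= 0.4336 * 100 = 43.36

43.36 %


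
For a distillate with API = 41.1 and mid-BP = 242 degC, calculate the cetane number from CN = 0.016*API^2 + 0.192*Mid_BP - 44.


CN = 0.016 * 41.1^2 + 0.192 * 242 - 44
CN = 27.02736 + 46.464 - 44 = 29.49136

29.49136


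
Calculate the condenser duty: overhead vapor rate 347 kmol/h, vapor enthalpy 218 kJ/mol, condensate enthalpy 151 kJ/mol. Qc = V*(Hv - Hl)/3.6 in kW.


Qc = 347 * (218 - 151) / 3.6 = 347 * 67 / 3.6 = 6458

6458 kW


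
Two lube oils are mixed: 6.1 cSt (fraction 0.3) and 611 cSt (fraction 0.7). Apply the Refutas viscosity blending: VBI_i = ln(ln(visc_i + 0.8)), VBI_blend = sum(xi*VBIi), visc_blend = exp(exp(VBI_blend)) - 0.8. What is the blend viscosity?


Refutas method: VBN_i = 14.534*ln(ln(visc_i + 0.8)) + 10.975, blended linearly by mass fraction; since VBN is linear in VBI_i = ln(ln(visc_i + 0.8)) and the fractions sum to 1, blend VBI directly: visc = exp(exp(VBI_blend)) - 0.8
VBI_1 = ln(ln(6.1 + 0.8)) = 0.658308
VBI_2 = ln(ln(611 + 0.8)) = 1.85886
VBI_blend = 0.3 * 0.658308 + 0.7 * 1.85886 = 1.49869
visc_blend = exp(exp(1.49869)) - 0.8 = 87.07

87.07 cSt


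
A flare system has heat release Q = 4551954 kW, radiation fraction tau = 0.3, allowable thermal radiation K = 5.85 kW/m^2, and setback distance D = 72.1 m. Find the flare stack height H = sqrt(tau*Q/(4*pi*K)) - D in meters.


tau*Q/(4*pi*K) = 0.3 * 4551954 / (4 * pi * 5.85) = 18576.1
sqrt(18576.1) = 136.294
H = 136.294 - 72.1 = 64.19

64.19 m


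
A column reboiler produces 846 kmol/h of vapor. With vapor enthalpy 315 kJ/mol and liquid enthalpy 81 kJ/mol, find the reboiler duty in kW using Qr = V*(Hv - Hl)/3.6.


Qr = 846 * (315 - 81) / 3.6 = 846 * 234 / 3.6 = 54990

54990 kW


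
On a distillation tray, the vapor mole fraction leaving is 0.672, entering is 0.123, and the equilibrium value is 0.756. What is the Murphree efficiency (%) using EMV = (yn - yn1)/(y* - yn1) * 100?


Murphree vapor efficiency: EMV = (y_n - y_(n-1)) / (y*_n - y_(n-1)) * 100
EMV = (0.672 - 0.123) / (0.756 - 0.123) * 100 = 0.549 / 0.633 * 100 = 86.73

86.73 %


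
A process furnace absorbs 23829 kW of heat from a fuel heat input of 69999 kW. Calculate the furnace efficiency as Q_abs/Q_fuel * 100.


Furnace efficiency = Q_absorbed / Q_fuel * 100
= 23829 / 69999 * 100 = 34.04

34.04 %


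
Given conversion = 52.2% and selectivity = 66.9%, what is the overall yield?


Overall yield = conversion (%) * selectivity (%) / 100
Conversion = 52.2%, Selectivity = 66.9%
Y = 52.2 * 66.9 / 100
= 34.9218 %

34.9218 %


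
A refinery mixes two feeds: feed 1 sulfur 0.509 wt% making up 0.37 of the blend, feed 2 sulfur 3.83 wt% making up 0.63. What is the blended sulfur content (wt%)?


Linear sulfur blending: S_blend = x1*S1 + x2*S2
Contribution 1: 0.37 * 0.509 = 0.18833 wt%
Contribution 2: 0.63 * 3.83 = 2.4129 wt%
S_blend = 0.18833 + 2.4129 = 2.60123

2.60123 wt%


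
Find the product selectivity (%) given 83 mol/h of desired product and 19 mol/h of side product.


Selectivity = desired / (desired + undesired) * 100
Total products = 83 + 19 = 102 mol/h
S = 83 / 102 * 100
= 0.8137 * 100
= 81.37 %

81.37 %


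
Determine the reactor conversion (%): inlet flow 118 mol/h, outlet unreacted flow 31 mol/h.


X = (F_in - F_out) / F_in * 100
Moles reacted = 118 - 31 = 87
X = 87 / 118 * 100
= 0.7373 * 100
= 73.73 %

73.73 %


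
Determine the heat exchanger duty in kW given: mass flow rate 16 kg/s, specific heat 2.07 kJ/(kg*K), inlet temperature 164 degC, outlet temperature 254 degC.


Q = m_dot * cp * delta_T
delta_T = 254 - 164 = 90 K
Q = 16 * 2.07 * 90
= 33.12 * 90
= 2980.8 kW

2980.8 kW


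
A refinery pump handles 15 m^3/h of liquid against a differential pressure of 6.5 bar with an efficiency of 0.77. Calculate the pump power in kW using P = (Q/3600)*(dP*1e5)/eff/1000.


Q = 15 / 3600 = 0.00416667 m^3/s
P = 0.00416667 * (6.5 * 1e5) / 0.77 / 1000 = 3.517

3.517 kW


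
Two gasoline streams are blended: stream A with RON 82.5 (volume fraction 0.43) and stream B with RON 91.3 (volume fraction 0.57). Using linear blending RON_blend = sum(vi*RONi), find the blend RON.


Linear blending: RON_blend = sum(vi * RONi)
Contribution 1: 0.43 * 82.5 = 35.475
Contribution 2: 0.57 * 91.3 = 52.041
RON_blend = 35.475 + 52.041 = 87.516

87.516


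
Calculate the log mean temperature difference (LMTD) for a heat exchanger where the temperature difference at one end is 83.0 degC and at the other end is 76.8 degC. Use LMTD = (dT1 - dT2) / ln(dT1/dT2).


LMTD = (dT1 - dT2) / ln(dT1/dT2)
= (83.0 - 76.8) / ln(83.0 / 76.8) = 6.2 / 0.077636 = 79.86

79.86 degC


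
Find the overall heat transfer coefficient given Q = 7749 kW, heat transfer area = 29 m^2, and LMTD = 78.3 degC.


From Q = U*A*LMTD, U = Q / (A * LMTD)
U = 7749 / (29 * 78.3) = 7749 / 2270.7 = 3.413

3.413 kW/(m^2*K)


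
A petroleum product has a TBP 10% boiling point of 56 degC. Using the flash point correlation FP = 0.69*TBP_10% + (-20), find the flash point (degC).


FP = 0.69 * 56 + (-20) = 18.64

18.64 degC


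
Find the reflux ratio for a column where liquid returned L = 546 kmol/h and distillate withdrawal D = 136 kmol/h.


Reflux ratio definition: R = L / D (liquid returned / distillate withdrawn)
L = 546 kmol/h, D = 136 kmol/h
R = 546 / 136 = 4.015

4.015


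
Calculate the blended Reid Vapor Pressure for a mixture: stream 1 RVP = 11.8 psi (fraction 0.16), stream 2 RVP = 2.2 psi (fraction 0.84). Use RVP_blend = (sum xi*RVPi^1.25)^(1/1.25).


Chevron index: RVP_blend = (sum xi*RVPi^1.25)^(1/1.25)
RVP^1.25 terms: 0.16 * 11.8^1.25 + 0.84 * 2.2^1.25 = 5.74988
RVP_blend = 5.74988^(1/1.25) = 4.053

4.053 psi


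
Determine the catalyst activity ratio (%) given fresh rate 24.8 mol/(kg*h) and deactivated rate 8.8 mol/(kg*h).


Activity (%) = (rate_used / rate_fresh) * 100
rate_used = 8.8, rate_fresh = 24.8
= (8.8 / 24.8) * 100
= 0.3548 * 100 = 35.48

35.48 %


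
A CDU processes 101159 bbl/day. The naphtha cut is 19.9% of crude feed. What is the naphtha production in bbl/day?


Crude throughput = 101159 bbl/day
Fraction yield = 19.9%
yield = throughput * fraction / 100
yield = 101159 * 19.9 / 100 = 20130.641

20130.641 bbl/day


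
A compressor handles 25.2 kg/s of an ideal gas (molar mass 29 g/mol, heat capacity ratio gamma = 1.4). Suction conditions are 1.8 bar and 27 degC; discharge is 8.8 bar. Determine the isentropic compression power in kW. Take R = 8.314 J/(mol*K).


Isentropic work: W = m*(gamma/(gamma-1))*(R*T1/MW)*((P2/P1)^((gamma-1)/gamma) - 1)
T1 = 27 + 273.15 = 300.15 K
Pressure ratio = 8.8 / 1.8 = 4.88889
Exponent = (1.4 - 1)/1.4 = 0.285714
(P2/P1)^exp - 1 = 4.88889^0.285714 - 1 = 0.573682
W = 25.2 * 1.4 / 0.4 * 8.314 * 300.15 / 29 * 0.573682 = 4354

4354 kW


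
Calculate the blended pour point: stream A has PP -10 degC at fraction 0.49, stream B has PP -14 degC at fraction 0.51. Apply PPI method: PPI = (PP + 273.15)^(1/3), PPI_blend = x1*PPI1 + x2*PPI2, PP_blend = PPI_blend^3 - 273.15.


PPI_1 = (-10 + 273.15)^(1/3) = 6.408176
PPI_2 = (-14 + 273.15)^(1/3) = 6.375541
PPI_blend = 0.49 * 6.408176 + 0.51 * 6.375541 = 6.391532
PP_blend = 6.391532^3 - 273.15 = 261.1048 - 273.15 = -12.05

-12.05 degC


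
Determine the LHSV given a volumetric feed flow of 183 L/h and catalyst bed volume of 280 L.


LHSV = volumetric feed rate / catalyst volume
= 183 L/h / 280 L
= 0.6536 h^-1

0.6536 h^-1


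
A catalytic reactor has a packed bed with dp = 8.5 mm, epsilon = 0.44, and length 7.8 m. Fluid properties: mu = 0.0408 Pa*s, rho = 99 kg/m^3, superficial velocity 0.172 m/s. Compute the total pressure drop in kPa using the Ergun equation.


dp = 8.5 mm = 0.0085 m
Viscous term = 150*0.0408*0.172*(1-0.44)^2 / (0.0085^2*0.44^3) = 53636.5
Inertial term = 1.75*99*0.172^2*(1-0.44) / (0.0085*0.44^3) = 3964.07
dP/L = 53636.5 + 3964.07 = 57600.6 Pa/m
dP = 57600.6 * 7.8 / 1000 = 449.3 kPa

449.3 kPa


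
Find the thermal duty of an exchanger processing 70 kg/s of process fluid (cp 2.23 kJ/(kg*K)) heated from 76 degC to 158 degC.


Q = m_dot * cp * delta_T
delta_T = 158 - 76 = 82 K
Q = 70 * 2.23 * 82
= 156.1 * 82
= 12800.2 kW

12800.2 kW


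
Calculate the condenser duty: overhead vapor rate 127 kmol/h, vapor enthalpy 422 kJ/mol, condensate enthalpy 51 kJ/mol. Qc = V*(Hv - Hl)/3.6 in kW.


Qc = 127 * (422 - 51) / 3.6 = 127 * 371 / 3.6 = 13090

13090 kW


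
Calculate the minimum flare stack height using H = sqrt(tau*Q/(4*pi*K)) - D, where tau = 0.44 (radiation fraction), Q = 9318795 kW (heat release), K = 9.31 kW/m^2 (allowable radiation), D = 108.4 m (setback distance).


tau*Q/(4*pi*K) = 0.44 * 9318795 / (4 * pi * 9.31) = 35047.2
sqrt(35047.2) = 187.209
H = 187.209 - 108.4 = 78.81

78.81 m


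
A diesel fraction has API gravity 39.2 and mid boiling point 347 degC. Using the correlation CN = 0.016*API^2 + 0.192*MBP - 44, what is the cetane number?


CN = 0.016 * 39.2^2 + 0.192 * 347 - 44
CN = 24.58624 + 66.624 - 44 = 47.21024

47.21024


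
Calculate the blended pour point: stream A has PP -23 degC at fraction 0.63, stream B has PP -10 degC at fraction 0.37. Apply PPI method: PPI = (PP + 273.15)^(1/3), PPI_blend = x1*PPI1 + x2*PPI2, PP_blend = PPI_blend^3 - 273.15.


PPI_1 = (-23 + 273.15)^(1/3) = 6.300865
PPI_2 = (-10 + 273.15)^(1/3) = 6.408176
PPI_blend = 0.63 * 6.300865 + 0.37 * 6.408176 = 6.34057
PP_blend = 6.34057^3 - 273.15 = 254.9088 - 273.15 = -18.24

-18.24 degC


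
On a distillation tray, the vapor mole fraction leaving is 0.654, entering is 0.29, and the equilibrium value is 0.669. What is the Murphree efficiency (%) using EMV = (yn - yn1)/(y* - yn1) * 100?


Murphree vapor efficiency: EMV = (y_n - y_(n-1)) / (y*_n - y_(n-1)) * 100
EMV = (0.654 - 0.29) / (0.669 - 0.29) * 100 = 0.364 / 0.379 * 100 = 96.04

96.04 %


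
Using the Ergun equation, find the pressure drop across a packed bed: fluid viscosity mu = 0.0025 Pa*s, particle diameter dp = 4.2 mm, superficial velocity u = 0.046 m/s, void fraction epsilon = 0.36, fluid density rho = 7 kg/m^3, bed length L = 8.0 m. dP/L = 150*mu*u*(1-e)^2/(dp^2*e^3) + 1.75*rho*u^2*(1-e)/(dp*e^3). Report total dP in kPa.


dp = 4.2 mm = 0.0042 m
Viscous term = 150*0.0025*0.046*(1-0.36)^2 / (0.0042^2*0.36^3) = 8585.05
Inertial term = 1.75*7*0.046^2*(1-0.36) / (0.0042*0.36^3) = 84.6594
dP/L = 8585.05 + 84.6594 = 8669.71 Pa/m
dP = 8669.71 * 8.0 / 1000 = 69.36 kPa

69.36 kPa


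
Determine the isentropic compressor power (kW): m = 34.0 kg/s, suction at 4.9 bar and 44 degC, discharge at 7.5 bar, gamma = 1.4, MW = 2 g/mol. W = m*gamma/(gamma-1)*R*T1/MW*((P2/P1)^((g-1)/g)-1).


Isentropic work: W = m*(gamma/(gamma-1))*(R*T1/MW)*((P2/P1)^((gamma-1)/gamma) - 1)
T1 = 44 + 273.15 = 317.15 K
Pressure ratio = 7.5 / 4.9 = 1.53061
Exponent = (1.4 - 1)/1.4 = 0.285714
(P2/P1)^exp - 1 = 1.53061^0.285714 - 1 = 0.129324
W = 34.0 * 1.4 / 0.4 * 8.314 * 317.15 / 2 * 0.129324 = 20290

20290 kW


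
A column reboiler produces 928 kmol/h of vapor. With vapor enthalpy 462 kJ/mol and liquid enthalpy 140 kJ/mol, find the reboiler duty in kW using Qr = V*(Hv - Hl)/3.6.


Qr = 928 * (462 - 140) / 3.6 = 928 * 322 / 3.6 = 83000

83000 kW


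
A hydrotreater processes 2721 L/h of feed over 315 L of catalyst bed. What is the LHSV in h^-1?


LHSV = volumetric feed rate / catalyst volume
= 2721 L/h / 315 L
= 8.638 h^-1

8.638 h^-1


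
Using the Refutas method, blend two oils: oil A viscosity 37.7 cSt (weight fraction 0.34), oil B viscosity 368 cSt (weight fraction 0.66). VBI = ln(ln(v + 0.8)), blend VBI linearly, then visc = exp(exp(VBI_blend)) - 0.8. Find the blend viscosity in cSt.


Refutas method: VBN_i = 14.534*ln(ln(visc_i + 0.8)) + 10.975, blended linearly by mass fraction; since VBN is linear in VBI_i = ln(ln(visc_i + 0.8)) and the fractions sum to 1, blend VBI directly: visc = exp(exp(VBI_blend)) - 0.8
VBI_1 = ln(ln(37.7 + 0.8)) = 1.29491
VBI_2 = ln(ln(368 + 0.8)) = 1.77669
VBI_blend = 0.34 * 1.29491 + 0.66 * 1.77669 = 1.61288
visc_blend = exp(exp(1.61288)) - 0.8 = 150.2

150.2 cSt


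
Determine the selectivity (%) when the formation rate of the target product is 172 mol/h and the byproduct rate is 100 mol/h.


Selectivity = desired / (desired + undesired) * 100
Total products = 172 + 100 = 272 mol/h
S = 172 / 272 * 100
= 0.6324 * 100
= 63.24 %

63.24 %


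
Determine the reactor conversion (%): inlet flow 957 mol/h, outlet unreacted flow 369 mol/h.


X = (F_in - F_out) / F_in * 100
Moles reacted = 957 - 369 = 588
X = 588 / 957 * 100
= 0.6144 * 100
= 61.44 %

61.44 %


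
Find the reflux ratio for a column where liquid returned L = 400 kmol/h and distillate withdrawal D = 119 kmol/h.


Reflux ratio definition: R = L / D (liquid returned / distillate withdrawn)
L = 400 kmol/h, D = 119 kmol/h
R = 400 / 119 = 3.361

3.361
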